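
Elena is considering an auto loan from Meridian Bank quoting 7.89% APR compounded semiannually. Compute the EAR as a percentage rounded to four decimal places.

8.0456%

EAR = (1 + 0.0789/2)^2 − 1.
= (1 + 0.039450)^2 − 1 = 1.080456 − 1 = 8.0456%.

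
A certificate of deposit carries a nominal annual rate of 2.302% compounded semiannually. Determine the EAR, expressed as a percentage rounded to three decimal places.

2.315%

EAR = (1 + 0.02302/2)^2 − 1.
= (1 + 0.011510)^2 − 1 = 1.023152 − 1 = 2.315%.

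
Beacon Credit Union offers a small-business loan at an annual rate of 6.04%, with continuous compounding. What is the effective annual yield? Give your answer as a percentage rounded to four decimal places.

With continuous compounding, EAR = e^0.0604 − 1.
e^0.0604 = 1.062261, so EAR = 0.062261 = 6.2261%.

6.2261%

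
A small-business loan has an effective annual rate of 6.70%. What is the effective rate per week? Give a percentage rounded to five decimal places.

The per-week rate i satisfies (1 + i)^52 = 1 + 0.0670.
i = 1.0670^(1/52) − 1 = 0.0012479 = 0.12479%.

0.12479%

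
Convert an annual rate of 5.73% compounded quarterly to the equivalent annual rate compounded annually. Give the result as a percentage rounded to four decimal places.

EAR = (1 + 0.0573/4)^4 − 1 = 0.058543.
Compounded annually, the equivalent nominal rate is the EAR itself: 5.8543%.

5.8543%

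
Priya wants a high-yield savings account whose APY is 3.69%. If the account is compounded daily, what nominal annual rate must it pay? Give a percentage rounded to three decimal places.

3.624%

(1 + r/365)^365 − 1 = 0.0369, so 1 + r/365 = 1.0369^(1/365).
r/365 = 0.000099, so r = 0.036237 = 3.624%.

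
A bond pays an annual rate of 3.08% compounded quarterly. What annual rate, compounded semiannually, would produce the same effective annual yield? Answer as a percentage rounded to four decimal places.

3.0919%

EAR = (1 + 0.0308/4)^4 − 1 = 0.031158.
Solve (1 + r/2)^2 = 1.031158: r/2 = 1.031158^(1/2) − 1 = 0.015459, so r = 0.030919 = 3.0919%.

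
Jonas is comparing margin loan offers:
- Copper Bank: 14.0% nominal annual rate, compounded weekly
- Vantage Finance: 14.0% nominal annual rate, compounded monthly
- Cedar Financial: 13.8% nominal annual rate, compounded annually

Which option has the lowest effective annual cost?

Copper Bank: (1 + 0.140/52)^52 − 1 = 15.006%
Vantage Finance: (1 + 0.140/12)^12 − 1 = 14.934%
Cedar Financial: compounded annually, EAR = 13.800%
The lowest effective annual rate is Cedar Financial at 13.800%.

Cedar Financial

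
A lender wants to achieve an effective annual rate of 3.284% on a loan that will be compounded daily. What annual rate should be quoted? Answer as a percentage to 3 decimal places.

(1 + r/365)^365 − 1 = 0.03284, so 1 + r/365 = 1.03284^(1/365).
r/365 = 0.000089, so r = 0.032314 = 3.231%.

3.231%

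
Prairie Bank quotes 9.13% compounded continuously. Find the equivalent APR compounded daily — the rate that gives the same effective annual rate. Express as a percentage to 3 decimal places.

EAR under continuous compounding: e^0.0913 − 1 = 0.095598.
Solve (1 + r/365)^365 = 1.095598: r/365 = 1.095598^(1/365) − 1 = 0.000250, so r = 0.091311 = 9.131%.

9.131%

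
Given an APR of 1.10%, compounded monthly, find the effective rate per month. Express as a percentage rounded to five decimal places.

With a nominal annual rate compounded monthly, the periodic rate is the nominal rate divided by 12.
i = 0.0110 / 12 = 0.0009167 = 0.09167%.

0.09167%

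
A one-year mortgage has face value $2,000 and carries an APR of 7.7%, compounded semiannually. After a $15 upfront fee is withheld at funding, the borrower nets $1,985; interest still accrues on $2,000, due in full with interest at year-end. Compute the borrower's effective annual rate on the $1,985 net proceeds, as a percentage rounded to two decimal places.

8.66%

Amount owed after one year: 2,000 × (1 + 0.077/2)^2 = 2,000 × 1.078482 = $2,156.96.
Effective rate on net proceeds: 2,156.96 / 1,985 − 1 = 0.086632 = 8.66%.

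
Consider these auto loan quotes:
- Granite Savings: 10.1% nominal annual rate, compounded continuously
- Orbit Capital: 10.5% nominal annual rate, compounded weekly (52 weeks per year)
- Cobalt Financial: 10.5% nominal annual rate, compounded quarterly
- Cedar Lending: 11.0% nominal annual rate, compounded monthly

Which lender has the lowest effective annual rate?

Granite Savings

Granite Savings: e^0.101 − 1 = 10.628%
Orbit Capital: (1 + 0.105/52)^52 − 1 = 11.059%
Cobalt Financial: (1 + 0.105/4)^4 − 1 = 10.921%
Cedar Lending: (1 + 0.110/12)^12 − 1 = 11.572%
The lowest effective annual rate is Granite Savings at 10.628%.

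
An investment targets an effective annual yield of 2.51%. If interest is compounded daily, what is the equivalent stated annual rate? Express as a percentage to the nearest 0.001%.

2.479%

(1 + r/365)^365 − 1 = 0.0251, so 1 + r/365 = 1.0251^(1/365).
r/365 = 0.000068, so r = 0.024791 = 2.479%.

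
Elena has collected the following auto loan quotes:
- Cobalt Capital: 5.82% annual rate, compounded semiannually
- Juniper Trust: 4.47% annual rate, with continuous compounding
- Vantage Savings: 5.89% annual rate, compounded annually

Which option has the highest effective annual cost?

Cobalt Capital

Cobalt Capital: (1 + 0.0582/2)^2 − 1 = 5.905%
Juniper Trust: e^0.0447 − 1 = 4.571%
Vantage Savings: compounded annually, EAR = 5.890%
The highest effective annual rate is Cobalt Capital at 5.905%.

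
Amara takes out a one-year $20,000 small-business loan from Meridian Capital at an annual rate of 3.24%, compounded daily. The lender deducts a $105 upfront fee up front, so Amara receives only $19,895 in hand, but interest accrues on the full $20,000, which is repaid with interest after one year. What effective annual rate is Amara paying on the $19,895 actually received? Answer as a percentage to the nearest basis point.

3.84%

Amount owed after one year: 20,000 × (1 + 0.0324/365)^365 = 20,000 × 1.032929 = $20,658.58.
Effective rate on net proceeds: 20,658.58 / 19,895 − 1 = 0.038381 = 3.84%.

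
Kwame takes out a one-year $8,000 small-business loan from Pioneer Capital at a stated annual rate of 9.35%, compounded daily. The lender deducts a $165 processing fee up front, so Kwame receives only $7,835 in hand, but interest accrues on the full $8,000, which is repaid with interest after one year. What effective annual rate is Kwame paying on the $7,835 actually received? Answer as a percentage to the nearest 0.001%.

12.112%

Amount owed after one year: 8,000 × (1 + 0.0935/365)^365 = 8,000 × 1.097997 = $8,783.98.
Effective rate on net proceeds: 8,783.98 / 7,835 − 1 = 0.121121 = 12.112%.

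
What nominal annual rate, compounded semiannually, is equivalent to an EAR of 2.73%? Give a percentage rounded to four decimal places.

2.7116%

(1 + r/2)^2 − 1 = 0.0273, so 1 + r/2 = 1.0273^(1/2).
r/2 = 0.013558, so r = 0.027116 = 2.7116%.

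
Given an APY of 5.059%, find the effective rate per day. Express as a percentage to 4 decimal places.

The per-day rate i satisfies (1 + i)^365 = 1 + 0.05059.
i = 1.05059^(1/365) − 1 = 0.0001352 = 0.0135%.

0.0135%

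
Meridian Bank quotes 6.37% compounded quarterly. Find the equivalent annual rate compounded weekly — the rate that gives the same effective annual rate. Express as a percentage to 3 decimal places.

6.324%

EAR = (1 + 0.0637/4)^4 − 1 = 0.065238.
Solve (1 + r/52)^52 = 1.065238: r/52 = 1.065238^(1/52) − 1 = 0.001216, so r = 0.063237 = 6.324%.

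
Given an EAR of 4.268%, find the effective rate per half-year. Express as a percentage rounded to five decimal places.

2.11170%

The per-half-year rate i satisfies (1 + i)^2 = 1 + 0.04268.
i = 1.04268^(1/2) − 1 = 0.0211170 = 2.11170%.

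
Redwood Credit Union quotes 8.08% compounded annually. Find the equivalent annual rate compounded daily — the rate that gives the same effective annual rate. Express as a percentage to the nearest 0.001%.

7.771%

Compounded annually, EAR = nominal = 0.080800.
Solve (1 + r/365)^365 = 1.080800: r/365 = 1.080800^(1/365) − 1 = 0.000213, so r = 0.077710 = 7.771%.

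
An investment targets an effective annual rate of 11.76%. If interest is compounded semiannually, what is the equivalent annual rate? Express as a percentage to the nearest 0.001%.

(1 + r/2)^2 − 1 = 0.1176, so 1 + r/2 = 1.1176^(1/2).
r/2 = 0.057166, so r = 0.114332 = 11.433%.

11.433%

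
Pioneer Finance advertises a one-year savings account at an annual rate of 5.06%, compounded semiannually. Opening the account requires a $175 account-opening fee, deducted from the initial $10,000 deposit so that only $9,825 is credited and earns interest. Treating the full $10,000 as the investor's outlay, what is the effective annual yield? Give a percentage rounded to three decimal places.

Value after one year: 9,825 × (1 + 0.0506/2)^2 = 9,825 × 1.051240 = $10,328.43.
Effective yield on the $10,000 outlay: 10,328.43 / 10,000 − 1 = 0.032843 = 3.284%.

3.284%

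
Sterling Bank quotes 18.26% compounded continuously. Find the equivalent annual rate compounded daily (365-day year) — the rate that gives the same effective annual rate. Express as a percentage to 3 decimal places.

EAR under continuous compounding: e^0.1826 − 1 = 0.200334.
Solve (1 + r/365)^365 = 1.200334: r/365 = 1.200334^(1/365) − 1 = 0.000500, so r = 0.182646 = 18.265%.

18.265%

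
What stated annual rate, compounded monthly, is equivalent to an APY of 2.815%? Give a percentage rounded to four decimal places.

2.7793%

(1 + r/12)^12 − 1 = 0.02815, so 1 + r/12 = 1.02815^(1/12).
r/12 = 0.002316, so r = 0.027793 = 2.7793%.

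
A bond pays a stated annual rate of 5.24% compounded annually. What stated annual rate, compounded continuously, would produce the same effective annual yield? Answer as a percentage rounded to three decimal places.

Compounded annually, EAR = nominal = 0.052400.
Equivalent continuous rate: r = ln(1 + 0.052400) = 0.051073 = 5.107%.

5.107%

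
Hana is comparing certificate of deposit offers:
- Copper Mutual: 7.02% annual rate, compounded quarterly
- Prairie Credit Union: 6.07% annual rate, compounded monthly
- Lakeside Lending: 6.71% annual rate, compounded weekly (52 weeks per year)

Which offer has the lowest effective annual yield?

Prairie Credit Union

Copper Mutual: (1 + 0.0702/4)^4 − 1 = 7.207%
Prairie Credit Union: (1 + 0.0607/12)^12 − 1 = 6.242%
Lakeside Lending: (1 + 0.0671/52)^52 − 1 = 6.936%
The lowest effective annual rate is Prairie Credit Union at 6.242%.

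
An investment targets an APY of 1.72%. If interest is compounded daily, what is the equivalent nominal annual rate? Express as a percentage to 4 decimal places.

1.7054%

(1 + r/365)^365 − 1 = 0.0172, so 1 + r/365 = 1.0172^(1/365).
r/365 = 0.000047, so r = 0.017054 = 1.7054%.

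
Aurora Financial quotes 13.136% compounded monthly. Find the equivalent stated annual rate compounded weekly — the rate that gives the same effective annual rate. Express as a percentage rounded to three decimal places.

13.081%

EAR = (1 + 0.13136/12)^12 − 1 = 0.139565.
Solve (1 + r/52)^52 = 1.139565: r/52 = 1.139565^(1/52) − 1 = 0.002516, so r = 0.130810 = 13.081%.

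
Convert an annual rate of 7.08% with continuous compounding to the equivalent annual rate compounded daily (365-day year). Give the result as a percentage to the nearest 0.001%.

EAR under continuous compounding: e^0.0708 − 1 = 0.073367.
Solve (1 + r/365)^365 = 1.073367: r/365 = 1.073367^(1/365) − 1 = 0.000194, so r = 0.070807 = 7.081%.

7.081%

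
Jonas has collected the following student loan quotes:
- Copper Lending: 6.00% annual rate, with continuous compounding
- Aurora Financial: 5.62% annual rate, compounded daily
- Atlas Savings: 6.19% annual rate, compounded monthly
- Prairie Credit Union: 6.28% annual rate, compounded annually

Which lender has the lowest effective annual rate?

Copper Lending: e^0.0600 − 1 = 6.184%
Aurora Financial: (1 + 0.0562/365)^365 − 1 = 5.780%
Atlas Savings: (1 + 0.0619/12)^12 − 1 = 6.369%
Prairie Credit Union: compounded annually, EAR = 6.280%
The lowest effective annual rate is Aurora Financial at 5.780%.

Aurora Financial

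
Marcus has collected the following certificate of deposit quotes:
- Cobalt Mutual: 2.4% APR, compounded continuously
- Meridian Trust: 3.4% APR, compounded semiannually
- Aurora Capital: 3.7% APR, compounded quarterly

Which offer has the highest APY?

Aurora Capital

Cobalt Mutual: e^0.024 − 1 = 2.429%
Meridian Trust: (1 + 0.034/2)^2 − 1 = 3.429%
Aurora Capital: (1 + 0.037/4)^4 − 1 = 3.752%
The highest effective annual rate is Aurora Capital at 3.752%.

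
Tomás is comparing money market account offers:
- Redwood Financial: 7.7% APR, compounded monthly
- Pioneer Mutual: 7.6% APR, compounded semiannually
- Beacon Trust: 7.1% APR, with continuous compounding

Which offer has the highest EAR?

Redwood Financial

Redwood Financial: (1 + 0.077/12)^12 − 1 = 7.978%
Pioneer Mutual: (1 + 0.076/2)^2 − 1 = 7.744%
Beacon Trust: e^0.071 − 1 = 7.358%
The highest effective annual rate is Redwood Financial at 7.978%.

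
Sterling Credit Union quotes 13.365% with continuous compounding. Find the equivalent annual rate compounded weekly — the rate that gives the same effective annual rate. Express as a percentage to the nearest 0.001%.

13.382%

EAR under continuous compounding: e^0.13365 − 1 = 0.142993.
Solve (1 + r/52)^52 = 1.142993: r/52 = 1.142993^(1/52) − 1 = 0.002573, so r = 0.133822 = 13.382%.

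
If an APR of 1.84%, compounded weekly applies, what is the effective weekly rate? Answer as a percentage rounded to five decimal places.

0.03538%

With a nominal annual rate compounded weekly, the periodic rate is the nominal rate divided by 52.
i = 0.0184 / 52 = 0.0003538 = 0.03538%.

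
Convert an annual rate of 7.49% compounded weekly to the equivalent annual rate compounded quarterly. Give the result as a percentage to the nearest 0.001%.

7.555%

EAR = (1 + 0.0749/52)^52 − 1 = 0.077718.
Solve (1 + r/4)^4 = 1.077718: r/4 = 1.077718^(1/4) − 1 = 0.018888, so r = 0.075551 = 7.555%.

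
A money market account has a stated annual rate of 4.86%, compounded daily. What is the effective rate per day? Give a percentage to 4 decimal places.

0.0133%

With a nominal annual rate compounded daily, the periodic rate is the nominal rate divided by 365.
i = 0.0486 / 365 = 0.0001332 = 0.0133%.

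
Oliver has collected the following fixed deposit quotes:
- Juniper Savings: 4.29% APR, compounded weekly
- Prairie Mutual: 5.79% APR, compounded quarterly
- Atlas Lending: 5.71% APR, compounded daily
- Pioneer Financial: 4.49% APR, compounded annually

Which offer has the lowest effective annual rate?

Juniper Savings: (1 + 0.0429/52)^52 − 1 = 4.382%
Prairie Mutual: (1 + 0.0579/4)^4 − 1 = 5.917%
Atlas Lending: (1 + 0.0571/365)^365 − 1 = 5.876%
Pioneer Financial: compounded annually, EAR = 4.490%
The lowest effective annual rate is Juniper Savings at 4.382%.

Juniper Savings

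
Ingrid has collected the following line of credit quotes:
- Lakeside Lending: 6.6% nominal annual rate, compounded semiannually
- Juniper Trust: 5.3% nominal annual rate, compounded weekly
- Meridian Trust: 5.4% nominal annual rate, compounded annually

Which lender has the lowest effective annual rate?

Meridian Trust

Lakeside Lending: (1 + 0.066/2)^2 − 1 = 6.709%
Juniper Trust: (1 + 0.053/52)^52 − 1 = 5.440%
Meridian Trust: compounded annually, EAR = 5.400%
The lowest effective annual rate is Meridian Trust at 5.400%.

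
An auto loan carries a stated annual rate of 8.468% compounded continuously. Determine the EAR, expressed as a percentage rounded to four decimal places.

With continuous compounding, EAR = e^0.08468 − 1.
e^0.08468 = 1.088369, so EAR = 0.088369 = 8.8369%.

8.8369%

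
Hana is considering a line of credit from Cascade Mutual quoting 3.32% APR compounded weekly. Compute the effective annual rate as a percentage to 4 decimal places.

3.3746%

EAR = (1 + 0.0332/52)^52 − 1.
= 1.033746 − 1 = 3.3746%.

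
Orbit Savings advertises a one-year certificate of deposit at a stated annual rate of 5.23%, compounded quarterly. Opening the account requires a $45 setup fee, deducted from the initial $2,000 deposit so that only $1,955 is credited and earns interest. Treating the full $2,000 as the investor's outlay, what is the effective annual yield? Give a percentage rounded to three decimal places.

2.963%

Value after one year: 1,955 × (1 + 0.0523/4)^4 = 1,955 × 1.053335 = $2,059.27.
Effective yield on the $2,000 outlay: 2,059.27 / 2,000 − 1 = 0.029635 = 2.963%.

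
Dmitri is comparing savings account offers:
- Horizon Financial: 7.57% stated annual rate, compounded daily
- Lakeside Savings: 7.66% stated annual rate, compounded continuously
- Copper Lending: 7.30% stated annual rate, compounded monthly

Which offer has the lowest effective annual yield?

Copper Lending

Horizon Financial: (1 + 0.0757/365)^365 − 1 = 7.863%
Lakeside Savings: e^0.0766 − 1 = 7.961%
Copper Lending: (1 + 0.0730/12)^12 − 1 = 7.549%
The lowest effective annual rate is Copper Lending at 7.549%.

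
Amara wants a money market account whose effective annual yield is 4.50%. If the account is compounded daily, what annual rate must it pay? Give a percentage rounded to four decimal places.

(1 + r/365)^365 − 1 = 0.0450, so 1 + r/365 = 1.0450^(1/365).
r/365 = 0.000121, so r = 0.044020 = 4.4020%.

4.4020%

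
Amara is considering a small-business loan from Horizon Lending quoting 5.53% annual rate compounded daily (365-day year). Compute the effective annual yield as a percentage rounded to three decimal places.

5.685%

EAR = (1 + 0.0553/365)^365 − 1.
= 1.056853 − 1 = 5.685%.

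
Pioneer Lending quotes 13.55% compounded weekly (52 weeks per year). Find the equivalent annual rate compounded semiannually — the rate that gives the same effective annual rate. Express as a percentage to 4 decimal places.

EAR = (1 + 0.1355/52)^52 − 1 = 0.144907.
Solve (1 + r/2)^2 = 1.144907: r/2 = 1.144907^(1/2) − 1 = 0.070003, so r = 0.140007 = 14.0007%.

14.0007%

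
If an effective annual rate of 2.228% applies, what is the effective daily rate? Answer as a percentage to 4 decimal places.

The per-day rate i satisfies (1 + i)^365 = 1 + 0.02228.
i = 1.02228^(1/365) − 1 = 0.0000604 = 0.0060%.

0.0060%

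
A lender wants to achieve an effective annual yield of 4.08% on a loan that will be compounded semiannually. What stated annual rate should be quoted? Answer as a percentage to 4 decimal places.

4.0392%

(1 + r/2)^2 − 1 = 0.0408, so 1 + r/2 = 1.0408^(1/2).
r/2 = 0.020196, so r = 0.040392 = 4.0392%.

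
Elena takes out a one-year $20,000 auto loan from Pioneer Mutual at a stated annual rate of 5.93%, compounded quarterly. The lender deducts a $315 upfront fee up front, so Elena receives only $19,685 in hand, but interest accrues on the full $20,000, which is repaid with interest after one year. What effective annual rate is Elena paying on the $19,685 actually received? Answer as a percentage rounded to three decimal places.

7.760%

Amount owed after one year: 20,000 × (1 + 0.0593/4)^4 = 20,000 × 1.060632 = $21,212.64.
Effective rate on net proceeds: 21,212.64 / 19,685 − 1 = 0.077604 = 7.760%.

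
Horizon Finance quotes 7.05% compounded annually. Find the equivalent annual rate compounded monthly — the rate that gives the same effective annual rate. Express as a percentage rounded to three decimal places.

6.832%

Compounded annually, EAR = nominal = 0.070500.
Solve (1 + r/12)^12 = 1.070500: r/12 = 1.070500^(1/12) − 1 = 0.005693, so r = 0.068320 = 6.832%.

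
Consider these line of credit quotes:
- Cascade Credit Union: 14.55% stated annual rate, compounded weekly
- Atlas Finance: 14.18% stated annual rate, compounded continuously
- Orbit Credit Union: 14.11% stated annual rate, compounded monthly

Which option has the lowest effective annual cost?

Cascade Credit Union: (1 + 0.1455/52)^52 − 1 = 15.638%
Atlas Finance: e^0.1418 − 1 = 15.235%
Orbit Credit Union: (1 + 0.1411/12)^12 − 1 = 15.059%
The lowest effective annual rate is Orbit Credit Union at 15.059%.

Orbit Credit Union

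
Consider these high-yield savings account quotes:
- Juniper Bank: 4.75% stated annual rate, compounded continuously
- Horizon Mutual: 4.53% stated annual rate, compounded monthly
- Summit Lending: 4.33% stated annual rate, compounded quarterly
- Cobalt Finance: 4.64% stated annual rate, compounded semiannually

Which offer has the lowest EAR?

Juniper Bank: e^0.0475 − 1 = 4.865%
Horizon Mutual: (1 + 0.0453/12)^12 − 1 = 4.625%
Summit Lending: (1 + 0.0433/4)^4 − 1 = 4.401%
Cobalt Finance: (1 + 0.0464/2)^2 − 1 = 4.694%
The lowest effective annual rate is Summit Lending at 4.401%.

Summit Lending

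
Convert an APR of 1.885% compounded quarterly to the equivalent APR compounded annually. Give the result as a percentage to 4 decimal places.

EAR = (1 + 0.01885/4)^4 − 1 = 0.018984.
Compounded annually, the equivalent nominal rate is the EAR itself: 1.8984%.

1.8984%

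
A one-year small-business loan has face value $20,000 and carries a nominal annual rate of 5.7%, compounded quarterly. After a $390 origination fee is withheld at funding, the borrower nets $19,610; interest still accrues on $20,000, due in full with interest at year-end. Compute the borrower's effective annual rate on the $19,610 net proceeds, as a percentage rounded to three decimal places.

7.928%

Amount owed after one year: 20,000 × (1 + 0.057/4)^4 = 20,000 × 1.058230 = $21,164.60.
Effective rate on net proceeds: 21,164.60 / 19,610 − 1 = 0.079276 = 7.928%.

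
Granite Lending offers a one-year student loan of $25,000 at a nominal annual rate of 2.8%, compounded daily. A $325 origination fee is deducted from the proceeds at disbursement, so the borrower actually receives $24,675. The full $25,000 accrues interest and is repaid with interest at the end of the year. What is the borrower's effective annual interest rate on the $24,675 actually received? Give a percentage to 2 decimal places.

4.19%

Amount owed after one year: 25,000 × (1 + 0.028/365)^365 = 25,000 × 1.028395 = $25,709.86.
Effective rate on net proceeds: 25,709.86 / 24,675 − 1 = 0.041940 = 4.19%.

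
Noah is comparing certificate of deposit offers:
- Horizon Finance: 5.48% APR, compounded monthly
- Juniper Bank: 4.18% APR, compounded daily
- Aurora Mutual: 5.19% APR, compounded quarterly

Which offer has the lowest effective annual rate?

Horizon Finance: (1 + 0.0548/12)^12 − 1 = 5.620%
Juniper Bank: (1 + 0.0418/365)^365 − 1 = 4.268%
Aurora Mutual: (1 + 0.0519/4)^4 − 1 = 5.292%
The lowest effective annual rate is Juniper Bank at 4.268%.

Juniper Bank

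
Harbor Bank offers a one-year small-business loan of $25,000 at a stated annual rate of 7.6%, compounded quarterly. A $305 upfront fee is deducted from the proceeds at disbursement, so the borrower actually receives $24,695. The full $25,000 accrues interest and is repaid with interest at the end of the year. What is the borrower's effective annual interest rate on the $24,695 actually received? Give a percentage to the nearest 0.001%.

Amount owed after one year: 25,000 × (1 + 0.076/4)^4 = 25,000 × 1.078194 = $26,954.84.
Effective rate on net proceeds: 26,954.84 / 24,695 − 1 = 0.091510 = 9.151%.

9.151%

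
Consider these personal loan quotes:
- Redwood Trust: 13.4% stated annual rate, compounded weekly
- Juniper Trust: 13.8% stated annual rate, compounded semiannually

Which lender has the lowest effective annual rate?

Redwood Trust: (1 + 0.134/52)^52 − 1 = 14.320%
Juniper Trust: (1 + 0.138/2)^2 − 1 = 14.276%
The lowest effective annual rate is Juniper Trust at 14.276%.

Juniper Trust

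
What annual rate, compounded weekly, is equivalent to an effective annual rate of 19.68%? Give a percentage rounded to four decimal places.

17.9962%

(1 + r/52)^52 − 1 = 0.1968, so 1 + r/52 = 1.1968^(1/52).
r/52 = 0.003461, so r = 0.179962 = 17.9962%.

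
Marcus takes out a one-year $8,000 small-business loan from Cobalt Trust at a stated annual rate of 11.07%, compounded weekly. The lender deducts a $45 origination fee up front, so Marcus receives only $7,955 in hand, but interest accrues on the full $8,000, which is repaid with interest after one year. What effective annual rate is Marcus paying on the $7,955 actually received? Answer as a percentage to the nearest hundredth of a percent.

12.32%

Amount owed after one year: 8,000 × (1 + 0.1107/52)^52 = 8,000 × 1.116928 = $8,935.43.
Effective rate on net proceeds: 8,935.43 / 7,955 − 1 = 0.123247 = 12.32%.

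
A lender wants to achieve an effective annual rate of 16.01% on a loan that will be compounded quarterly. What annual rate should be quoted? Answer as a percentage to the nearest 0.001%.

15.130%

(1 + r/4)^4 − 1 = 0.1601, so 1 + r/4 = 1.1601^(1/4).
r/4 = 0.037824, so r = 0.151297 = 15.130%.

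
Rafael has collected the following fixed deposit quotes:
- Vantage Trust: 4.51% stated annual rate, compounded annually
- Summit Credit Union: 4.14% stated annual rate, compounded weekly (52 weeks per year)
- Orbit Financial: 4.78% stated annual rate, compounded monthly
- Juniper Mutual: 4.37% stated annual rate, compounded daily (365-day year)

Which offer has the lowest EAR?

Summit Credit Union

Vantage Trust: compounded annually, EAR = 4.510%
Summit Credit Union: (1 + 0.0414/52)^52 − 1 = 4.225%
Orbit Financial: (1 + 0.0478/12)^12 − 1 = 4.886%
Juniper Mutual: (1 + 0.0437/365)^365 − 1 = 4.467%
The lowest effective annual rate is Summit Credit Union at 4.225%.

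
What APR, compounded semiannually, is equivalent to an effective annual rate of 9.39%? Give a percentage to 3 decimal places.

(1 + r/2)^2 − 1 = 0.0939, so 1 + r/2 = 1.0939^(1/2).
r/2 = 0.045897, so r = 0.091793 = 9.179%.

9.179%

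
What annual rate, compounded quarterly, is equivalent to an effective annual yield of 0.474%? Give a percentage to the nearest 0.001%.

0.473%

(1 + r/4)^4 − 1 = 0.00474, so 1 + r/4 = 1.00474^(1/4).
r/4 = 0.001183, so r = 0.004732 = 0.473%.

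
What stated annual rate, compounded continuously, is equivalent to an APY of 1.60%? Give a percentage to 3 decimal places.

Continuous: nominal r satisfies e^r − 1 = 0.0160.
r = ln(1 + 0.0160) = ln(1.0160) = 0.015873 = 1.587%.

1.587%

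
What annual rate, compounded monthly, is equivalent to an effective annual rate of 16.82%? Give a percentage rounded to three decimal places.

(1 + r/12)^12 − 1 = 0.1682, so 1 + r/12 = 1.1682^(1/12).
r/12 = 0.013040, so r = 0.156476 = 15.648%.

15.648%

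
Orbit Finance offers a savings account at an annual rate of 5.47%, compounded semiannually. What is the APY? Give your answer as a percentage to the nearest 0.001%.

5.545%

EAR = (1 + 0.0547/2)^2 − 1.
= (1 + 0.027350)^2 − 1 = 1.055448 − 1 = 5.545%.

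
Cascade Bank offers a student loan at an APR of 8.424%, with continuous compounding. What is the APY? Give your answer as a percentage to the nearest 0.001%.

8.789%

With continuous compounding, EAR = e^0.08424 − 1.
e^0.08424 = 1.087890, so EAR = 0.087890 = 8.789%.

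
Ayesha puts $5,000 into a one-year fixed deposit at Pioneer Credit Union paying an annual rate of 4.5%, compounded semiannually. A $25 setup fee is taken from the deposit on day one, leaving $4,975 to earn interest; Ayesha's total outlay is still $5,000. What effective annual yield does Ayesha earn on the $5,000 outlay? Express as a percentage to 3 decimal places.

Value after one year: 4,975 × (1 + 0.045/2)^2 = 4,975 × 1.045506 = $5,201.39.
Effective yield on the $5,000 outlay: 5,201.39 / 5,000 − 1 = 0.040279 = 4.028%.

4.028%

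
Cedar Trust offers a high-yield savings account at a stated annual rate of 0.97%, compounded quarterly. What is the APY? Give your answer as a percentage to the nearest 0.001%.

EAR = (1 + 0.0097/4)^4 − 1.
= 1.009735 − 1 = 0.974%.

0.974%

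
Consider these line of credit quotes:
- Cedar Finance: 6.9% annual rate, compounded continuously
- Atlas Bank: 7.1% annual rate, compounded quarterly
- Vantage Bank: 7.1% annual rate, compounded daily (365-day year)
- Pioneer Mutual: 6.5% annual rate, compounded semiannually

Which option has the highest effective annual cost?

Vantage Bank

Cedar Finance: e^0.069 − 1 = 7.144%
Atlas Bank: (1 + 0.071/4)^4 − 1 = 7.291%
Vantage Bank: (1 + 0.071/365)^365 − 1 = 7.357%
Pioneer Mutual: (1 + 0.065/2)^2 − 1 = 6.606%
The highest effective annual rate is Vantage Bank at 7.357%.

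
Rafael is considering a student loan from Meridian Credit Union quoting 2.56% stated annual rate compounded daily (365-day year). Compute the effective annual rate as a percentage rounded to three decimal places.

EAR = (1 + 0.0256/365)^365 − 1.
= 1.025930 − 1 = 2.593%.

2.593%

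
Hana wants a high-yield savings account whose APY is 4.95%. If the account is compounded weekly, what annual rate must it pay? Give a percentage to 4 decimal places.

4.8336%

(1 + r/52)^52 − 1 = 0.0495, so 1 + r/52 = 1.0495^(1/52).
r/52 = 0.000930, so r = 0.048336 = 4.8336%.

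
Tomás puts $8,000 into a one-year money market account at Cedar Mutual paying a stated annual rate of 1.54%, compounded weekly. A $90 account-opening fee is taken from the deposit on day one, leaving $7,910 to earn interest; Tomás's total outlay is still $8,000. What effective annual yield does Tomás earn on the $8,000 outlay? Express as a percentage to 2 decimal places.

Value after one year: 7,910 × (1 + 0.0154/52)^52 = 7,910 × 1.015517 = $8,032.74.
Effective yield on the $8,000 outlay: 8,032.74 / 8,000 − 1 = 0.004092 = 0.41%.

0.41%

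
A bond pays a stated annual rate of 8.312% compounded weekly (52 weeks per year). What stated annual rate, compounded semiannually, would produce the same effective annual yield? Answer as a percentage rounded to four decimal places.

8.4802%

EAR = (1 + 0.08312/52)^52 − 1 = 0.086600.
Solve (1 + r/2)^2 = 1.086600: r/2 = 1.086600^(1/2) − 1 = 0.042401, so r = 0.084802 = 8.4802%.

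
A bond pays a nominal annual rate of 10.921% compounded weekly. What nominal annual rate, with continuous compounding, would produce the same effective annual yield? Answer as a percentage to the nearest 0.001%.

EAR = (1 + 0.10921/52)^52 − 1 = 0.115269.
Equivalent continuous rate: r = ln(1 + 0.115269) = 0.109095 = 10.910%.

10.910%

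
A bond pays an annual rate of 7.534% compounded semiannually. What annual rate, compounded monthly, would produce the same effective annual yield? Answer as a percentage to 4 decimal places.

7.4184%

EAR = (1 + 0.07534/2)^2 − 1 = 0.076759.
Solve (1 + r/12)^12 = 1.076759: r/12 = 1.076759^(1/12) − 1 = 0.006182, so r = 0.074184 = 7.4184%.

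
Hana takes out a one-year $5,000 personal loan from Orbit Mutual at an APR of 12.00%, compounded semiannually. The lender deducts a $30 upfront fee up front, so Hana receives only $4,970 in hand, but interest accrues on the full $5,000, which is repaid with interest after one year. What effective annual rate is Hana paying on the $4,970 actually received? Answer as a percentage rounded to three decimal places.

13.038%

Amount owed after one year: 5,000 × (1 + 0.1200/2)^2 = 5,000 × 1.123600 = $5,618.00.
Effective rate on net proceeds: 5,618.00 / 4,970 − 1 = 0.130382 = 13.038%.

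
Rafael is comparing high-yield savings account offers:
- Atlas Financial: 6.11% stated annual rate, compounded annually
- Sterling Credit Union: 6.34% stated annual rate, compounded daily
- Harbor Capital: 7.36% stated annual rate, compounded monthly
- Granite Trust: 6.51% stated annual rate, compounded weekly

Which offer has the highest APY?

Atlas Financial: compounded annually, EAR = 6.110%
Sterling Credit Union: (1 + 0.0634/365)^365 − 1 = 6.545%
Harbor Capital: (1 + 0.0736/12)^12 − 1 = 7.613%
Granite Trust: (1 + 0.0651/52)^52 − 1 = 6.722%
The highest effective annual rate is Harbor Capital at 7.613%.

Harbor Capital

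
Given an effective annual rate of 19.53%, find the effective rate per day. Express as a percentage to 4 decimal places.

The per-day rate i satisfies (1 + i)^365 = 1 + 0.1953.
i = 1.1953^(1/365) − 1 = 0.0004889 = 0.0489%.

0.0489%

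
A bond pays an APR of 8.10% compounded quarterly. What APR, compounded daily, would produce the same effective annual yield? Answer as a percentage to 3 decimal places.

EAR = (1 + 0.0810/4)^4 − 1 = 0.083494.
Solve (1 + r/365)^365 = 1.083494: r/365 = 1.083494^(1/365) − 1 = 0.000220, so r = 0.080200 = 8.020%.

8.020%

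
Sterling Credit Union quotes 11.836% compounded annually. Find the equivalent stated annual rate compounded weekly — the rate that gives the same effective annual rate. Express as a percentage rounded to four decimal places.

Compounded annually, EAR = nominal = 0.118360.
Solve (1 + r/52)^52 = 1.118360: r/52 = 1.118360^(1/52) − 1 = 0.002154, so r = 0.111984 = 11.1984%.

11.1984%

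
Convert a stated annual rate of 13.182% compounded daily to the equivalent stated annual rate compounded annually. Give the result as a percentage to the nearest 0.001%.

EAR = (1 + 0.13182/365)^365 − 1 = 0.140876.
Compounded annually, the equivalent nominal rate is the EAR itself: 14.088%.

14.088%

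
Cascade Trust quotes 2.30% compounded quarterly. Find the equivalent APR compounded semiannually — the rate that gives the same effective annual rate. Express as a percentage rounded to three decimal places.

2.307%

EAR = (1 + 0.0230/4)^4 − 1 = 0.023199.
Solve (1 + r/2)^2 = 1.023199: r/2 = 1.023199^(1/2) − 1 = 0.011533, so r = 0.023066 = 2.307%.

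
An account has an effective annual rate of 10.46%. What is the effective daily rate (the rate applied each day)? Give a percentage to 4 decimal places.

The per-day rate i satisfies (1 + i)^365 = 1 + 0.1046.
i = 1.1046^(1/365) − 1 = 0.0002726 = 0.0273%.

0.0273%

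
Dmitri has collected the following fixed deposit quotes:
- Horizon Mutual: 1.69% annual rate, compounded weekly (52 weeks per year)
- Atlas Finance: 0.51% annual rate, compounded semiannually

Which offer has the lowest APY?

Horizon Mutual: (1 + 0.0169/52)^52 − 1 = 1.704%
Atlas Finance: (1 + 0.0051/2)^2 − 1 = 0.511%
The lowest effective annual rate is Atlas Finance at 0.511%.

Atlas Finance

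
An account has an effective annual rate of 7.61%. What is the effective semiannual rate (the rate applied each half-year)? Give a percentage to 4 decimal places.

The per-half-year rate i satisfies (1 + i)^2 = 1 + 0.0761.
i = 1.0761^(1/2) − 1 = 0.0373524 = 3.7352%.

3.7352%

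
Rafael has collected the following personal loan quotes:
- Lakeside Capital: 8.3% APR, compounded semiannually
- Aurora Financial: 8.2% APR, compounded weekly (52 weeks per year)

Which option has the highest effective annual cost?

Aurora Financial

Lakeside Capital: (1 + 0.083/2)^2 − 1 = 8.472%
Aurora Financial: (1 + 0.082/52)^52 − 1 = 8.539%
The highest effective annual rate is Aurora Financial at 8.539%.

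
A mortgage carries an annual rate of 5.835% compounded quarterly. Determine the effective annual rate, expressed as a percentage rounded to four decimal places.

5.9639%

EAR = (1 + 0.05835/4)^4 − 1.
= (1 + 0.014587)^4 − 1 = 1.059639 − 1 = 5.9639%.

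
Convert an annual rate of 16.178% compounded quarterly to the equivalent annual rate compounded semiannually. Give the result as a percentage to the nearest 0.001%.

EAR = (1 + 0.16178/4)^4 − 1 = 0.171862.
Solve (1 + r/2)^2 = 1.171862: r/2 = 1.171862^(1/2) − 1 = 0.082526, so r = 0.165052 = 16.505%.

16.505%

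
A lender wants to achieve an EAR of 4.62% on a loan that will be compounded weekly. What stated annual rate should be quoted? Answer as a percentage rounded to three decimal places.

(1 + r/52)^52 − 1 = 0.0462, so 1 + r/52 = 1.0462^(1/52).
r/52 = 0.000869, so r = 0.045184 = 4.518%.

4.518%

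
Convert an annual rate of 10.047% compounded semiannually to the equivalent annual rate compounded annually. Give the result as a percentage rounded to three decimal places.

EAR = (1 + 0.10047/2)^2 − 1 = 0.102994.
Compounded annually, the equivalent nominal rate is the EAR itself: 10.299%.

10.299%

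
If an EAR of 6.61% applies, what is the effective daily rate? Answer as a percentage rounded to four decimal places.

0.0175%

The per-day rate i satisfies (1 + i)^365 = 1 + 0.0661.
i = 1.0661^(1/365) − 1 = 0.0001754 = 0.0175%.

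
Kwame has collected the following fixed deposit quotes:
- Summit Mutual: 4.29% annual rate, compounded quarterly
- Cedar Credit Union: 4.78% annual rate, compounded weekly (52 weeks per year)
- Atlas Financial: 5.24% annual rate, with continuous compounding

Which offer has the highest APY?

Summit Mutual: (1 + 0.0429/4)^4 − 1 = 4.360%
Cedar Credit Union: (1 + 0.0478/52)^52 − 1 = 4.894%
Atlas Financial: e^0.0524 − 1 = 5.380%
The highest effective annual rate is Atlas Financial at 5.380%.

Atlas Financial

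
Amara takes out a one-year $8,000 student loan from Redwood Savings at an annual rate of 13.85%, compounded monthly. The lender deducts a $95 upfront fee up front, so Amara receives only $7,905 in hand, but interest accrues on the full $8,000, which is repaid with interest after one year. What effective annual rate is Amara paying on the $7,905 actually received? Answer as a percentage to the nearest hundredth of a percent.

Amount owed after one year: 8,000 × (1 + 0.1385/12)^12 = 8,000 × 1.147639 = $9,181.11.
Effective rate on net proceeds: 9,181.11 / 7,905 − 1 = 0.161431 = 16.14%.

16.14%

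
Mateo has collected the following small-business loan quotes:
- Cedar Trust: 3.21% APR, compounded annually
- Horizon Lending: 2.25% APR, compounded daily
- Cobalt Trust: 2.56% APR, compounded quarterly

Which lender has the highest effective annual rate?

Cedar Trust: compounded annually, EAR = 3.210%
Horizon Lending: (1 + 0.0225/365)^365 − 1 = 2.275%
Cobalt Trust: (1 + 0.0256/4)^4 − 1 = 2.585%
The highest effective annual rate is Cedar Trust at 3.210%.

Cedar Trust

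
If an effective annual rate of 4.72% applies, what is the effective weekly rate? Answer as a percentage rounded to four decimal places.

0.0887%

The per-week rate i satisfies (1 + i)^52 = 1 + 0.0472.
i = 1.0472^(1/52) − 1 = 0.0008873 = 0.0887%.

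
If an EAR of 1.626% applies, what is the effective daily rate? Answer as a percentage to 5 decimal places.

0.00442%

The per-day rate i satisfies (1 + i)^365 = 1 + 0.01626.
i = 1.01626^(1/365) − 1 = 0.0000442 = 0.00442%.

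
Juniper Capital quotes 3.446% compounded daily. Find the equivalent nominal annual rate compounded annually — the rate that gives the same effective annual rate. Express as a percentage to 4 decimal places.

3.5059%

EAR = (1 + 0.03446/365)^365 − 1 = 0.035059.
Compounded annually, the equivalent nominal rate is the EAR itself: 3.5059%.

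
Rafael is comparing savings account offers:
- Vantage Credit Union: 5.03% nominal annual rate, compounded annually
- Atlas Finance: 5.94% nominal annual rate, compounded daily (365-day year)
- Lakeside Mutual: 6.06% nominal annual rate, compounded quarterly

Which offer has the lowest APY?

Vantage Credit Union: compounded annually, EAR = 5.030%
Atlas Finance: (1 + 0.0594/365)^365 − 1 = 6.119%
Lakeside Mutual: (1 + 0.0606/4)^4 − 1 = 6.199%
The lowest effective annual rate is Vantage Credit Union at 5.030%.

Vantage Credit Union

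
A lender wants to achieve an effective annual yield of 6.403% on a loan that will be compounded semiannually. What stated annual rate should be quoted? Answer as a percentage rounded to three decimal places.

6.304%

(1 + r/2)^2 − 1 = 0.06403, so 1 + r/2 = 1.06403^(1/2).
r/2 = 0.031518, so r = 0.063037 = 6.304%.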